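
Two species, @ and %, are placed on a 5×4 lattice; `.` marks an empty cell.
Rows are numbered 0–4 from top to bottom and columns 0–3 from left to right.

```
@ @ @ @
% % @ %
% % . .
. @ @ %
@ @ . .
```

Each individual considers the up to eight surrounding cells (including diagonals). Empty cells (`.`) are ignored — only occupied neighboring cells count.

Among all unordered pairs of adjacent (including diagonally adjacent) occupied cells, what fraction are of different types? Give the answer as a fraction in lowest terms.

14/31

Scan each occupied cell's neighbors to the right and below (and the two forward diagonals) so each pair is counted once.
Row 0: @(0,0)–@(0,1)= @(0,0)–%(1,0)≠ @(0,0)–%(1,1)≠ @(0,1)–@(0,2)= @(0,1)–%(1,1)≠ @(0,1)–@(1,2)= @(0,1)–%(1,0)≠ @(0,2)–@(0,3)= @(0,2)–@(1,2)= @(0,2)–%(1,3)≠ @(0,2)–%(1,1)≠ @(0,3)–%(1,3)≠ @(0,3)–@(1,2)=  → 7/13 unlike.
Row 1: %(1,0)–%(1,1)= %(1,0)–%(2,0)= %(1,0)–%(2,1)= %(1,1)–@(1,2)≠ %(1,1)–%(2,1)= %(1,1)–%(2,0)= @(1,2)–%(1,3)≠ @(1,2)–%(2,1)≠  → 3/8 unlike.
Row 2: %(2,0)–%(2,1)= %(2,0)–@(3,1)≠ %(2,1)–@(3,1)≠ %(2,1)–@(3,2)≠  → 3/4 unlike.
Row 3: @(3,1)–@(3,2)= @(3,1)–@(4,1)= @(3,1)–@(4,0)= @(3,2)–%(3,3)≠ @(3,2)–@(4,1)=  → 1/5 unlike.
Row 4: @(4,0)–@(4,1)=  → 0/1 unlike.
Total adjacent occupied pairs: 31; unlike-type pairs: 14.
14/31 is already in lowest terms.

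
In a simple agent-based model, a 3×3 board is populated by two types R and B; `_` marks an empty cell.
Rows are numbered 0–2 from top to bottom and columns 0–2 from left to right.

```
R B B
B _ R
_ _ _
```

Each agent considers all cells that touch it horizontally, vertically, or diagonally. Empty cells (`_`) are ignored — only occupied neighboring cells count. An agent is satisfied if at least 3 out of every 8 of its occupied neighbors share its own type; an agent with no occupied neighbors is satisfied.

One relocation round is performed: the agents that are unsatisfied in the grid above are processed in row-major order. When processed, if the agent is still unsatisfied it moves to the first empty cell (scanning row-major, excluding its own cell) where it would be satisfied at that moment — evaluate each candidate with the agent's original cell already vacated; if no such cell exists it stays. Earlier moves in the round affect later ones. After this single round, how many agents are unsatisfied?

1

Initially unsatisfied (in order): (0,0), (1,2).
  (0,0) → (2,1).
  (1,2) → (2,0).
Resulting grid:
_ B B
B _ _
R R _
Unsatisfied now: (1,0).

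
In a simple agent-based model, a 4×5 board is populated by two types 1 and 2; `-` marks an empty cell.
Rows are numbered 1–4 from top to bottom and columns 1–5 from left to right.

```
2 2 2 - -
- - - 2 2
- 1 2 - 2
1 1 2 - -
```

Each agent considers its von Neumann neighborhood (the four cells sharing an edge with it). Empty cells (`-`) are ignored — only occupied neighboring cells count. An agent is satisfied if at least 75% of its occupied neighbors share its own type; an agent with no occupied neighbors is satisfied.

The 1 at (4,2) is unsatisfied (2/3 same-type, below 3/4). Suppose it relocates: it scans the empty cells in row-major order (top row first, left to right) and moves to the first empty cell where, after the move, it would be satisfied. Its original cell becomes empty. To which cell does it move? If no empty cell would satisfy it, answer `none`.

Vacating (4,2). Empty cells in order:
  (1,4): 0/2 same-type → still unsatisfied.
  (1,5): 0/1 same-type → still unsatisfied.
  (2,1): 0/1 same-type → still unsatisfied.
  (2,2): 1/2 same-type → still unsatisfied.
  (2,3): 0/3 same-type → still unsatisfied.
  (3,1): 2/2 same-type → satisfied — stop here.

(3,1)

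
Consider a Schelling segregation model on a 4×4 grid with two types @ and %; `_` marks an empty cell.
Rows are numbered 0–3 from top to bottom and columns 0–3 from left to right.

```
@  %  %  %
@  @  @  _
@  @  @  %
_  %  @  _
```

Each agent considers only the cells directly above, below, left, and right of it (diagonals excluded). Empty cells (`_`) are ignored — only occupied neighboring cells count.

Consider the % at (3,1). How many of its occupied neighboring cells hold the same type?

Occupied neighbors of (3,1): (2,1)=@, (3,2)=@.
Same type (%): 0 of 2.

0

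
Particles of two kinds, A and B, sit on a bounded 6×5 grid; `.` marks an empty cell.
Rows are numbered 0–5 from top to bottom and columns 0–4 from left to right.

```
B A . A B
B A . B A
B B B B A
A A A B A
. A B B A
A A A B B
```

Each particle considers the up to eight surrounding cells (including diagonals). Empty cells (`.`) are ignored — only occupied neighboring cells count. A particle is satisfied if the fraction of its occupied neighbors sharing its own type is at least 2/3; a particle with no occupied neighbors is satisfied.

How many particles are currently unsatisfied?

23

Row 0: (0,0)B 1/3 not · (0,1)A 1/3 not · (0,3)A 1/3 not · (0,4)B 1/3 not
Row 1: (1,0)B 3/5 not · (1,1)A 1/6 not · (1,3)B 3/6 not · (1,4)A 2/5 not
Row 2: (2,0)B 2/5 not · (2,1)B 3/7 not · (2,2)B 4/7 not · (2,3)B 3/7 not · (2,4)A 2/5 not
Row 3: (3,0)A 2/4 not · (3,1)A 3/7 not · (3,2)A 2/8 not · (3,3)B 4/8 not · (3,4)A 2/5 not
Row 4: (4,1)A 6/7 satisfied · (4,2)B 3/8 not · (4,3)B 4/8 not · (4,4)A 1/5 not
Row 5: (5,0)A 2/2 satisfied · (5,1)A 3/4 satisfied · (5,2)A 2/5 not · (5,3)B 3/5 not · (5,4)B 2/3 satisfied
Unsatisfied: (0,0), (0,1), (0,3), (0,4), (1,0), (1,1), (1,3), (1,4), (2,0), (2,1), (2,2), (2,3), (2,4), (3,0), (3,1), (3,2), (3,3), (3,4), (4,2), (4,3), (4,4), (5,2), (5,3) — 23 in total.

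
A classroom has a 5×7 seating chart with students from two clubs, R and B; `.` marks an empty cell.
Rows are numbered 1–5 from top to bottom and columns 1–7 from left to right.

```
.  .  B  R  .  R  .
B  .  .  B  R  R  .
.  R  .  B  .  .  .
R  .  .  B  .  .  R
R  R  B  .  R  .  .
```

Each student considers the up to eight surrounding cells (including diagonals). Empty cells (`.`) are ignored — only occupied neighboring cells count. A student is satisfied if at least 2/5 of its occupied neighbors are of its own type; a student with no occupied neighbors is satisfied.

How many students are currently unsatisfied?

Row 1: (1,3)B 1/2 satisfied · (1,4)R 1/3 not · (1,6)R 2/2 satisfied
Row 2: (2,1)B 0/1 not · (2,4)B 2/4 satisfied · (2,5)R 3/5 satisfied · (2,6)R 2/2 satisfied
Row 3: (3,2)R 1/2 satisfied · (3,4)B 2/3 satisfied
Row 4: (4,1)R 3/3 satisfied · (4,4)B 2/3 satisfied · (4,7)R 0/0 satisfied
Row 5: (5,1)R 2/2 satisfied · (5,2)R 2/3 satisfied · (5,3)B 1/2 satisfied · (5,5)R 0/1 not
Unsatisfied: (1,4), (2,1), (5,5) — 3 in total.

3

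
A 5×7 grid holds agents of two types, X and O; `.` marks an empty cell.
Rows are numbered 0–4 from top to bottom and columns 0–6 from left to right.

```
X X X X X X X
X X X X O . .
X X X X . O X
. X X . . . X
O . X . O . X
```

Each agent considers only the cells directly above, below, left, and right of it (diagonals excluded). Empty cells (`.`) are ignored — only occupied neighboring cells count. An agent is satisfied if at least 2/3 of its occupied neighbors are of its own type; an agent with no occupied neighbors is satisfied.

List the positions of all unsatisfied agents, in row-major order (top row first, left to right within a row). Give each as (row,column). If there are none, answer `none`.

(0,0)X 2/2 ✓
(0,1)X 3/3 ✓
(0,2)X 3/3 ✓
(0,3)X 3/3 ✓
(0,4)X 2/3 ✓
(0,5)X 2/2 ✓
(0,6)X 1/1 ✓
(1,0)X 3/3 ✓
(1,1)X 4/4 ✓
(1,2)X 4/4 ✓
(1,3)X 3/4 ✓
(1,4)O 0/2 ✗
(2,0)X 2/2 ✓
(2,1)X 4/4 ✓
(2,2)X 4/4 ✓
(2,3)X 2/2 ✓
(2,5)O 0/1 ✗
(2,6)X 1/2 ✗
(3,1)X 2/2 ✓
(3,2)X 3/3 ✓
(3,6)X 2/2 ✓
(4,0)O 0/0 ✓
(4,2)X 1/1 ✓
(4,4)O 0/0 ✓
(4,6)X 1/1 ✓

(1,4), (2,5), (2,6)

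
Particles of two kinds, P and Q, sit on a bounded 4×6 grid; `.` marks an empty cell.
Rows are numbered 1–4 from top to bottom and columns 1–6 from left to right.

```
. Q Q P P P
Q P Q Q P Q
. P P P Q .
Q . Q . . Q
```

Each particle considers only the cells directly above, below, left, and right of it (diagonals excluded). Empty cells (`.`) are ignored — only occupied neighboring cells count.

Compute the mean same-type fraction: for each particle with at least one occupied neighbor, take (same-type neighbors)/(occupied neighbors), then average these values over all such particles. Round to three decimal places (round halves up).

0.380

(1,2)Q 1/2
(1,3)Q 2/3
(1,4)P 1/3
(1,5)P 3/3
(1,6)P 1/2
(2,1)Q 0/1
(2,2)P 1/4
(2,3)Q 2/4
(2,4)Q 1/4
(2,5)P 1/4
(2,6)Q 0/2
(3,2)P 2/2
(3,3)P 2/4
(3,4)P 1/3
(3,5)Q 0/2
(4,1)Q — no occupied neighbors
(4,3)Q 0/1
(4,6)Q — no occupied neighbors
Sum over 16 particles: 1/2 + 2/3 + 1/3 + 3/3 + 1/2 + 0/1 + 1/4 + 2/4 + 1/4 + 1/4 + 0/2 + 2/2 + 2/4 + 1/3 + 0/2 + 0/1 = 73/12; mean = 73/12 ÷ 16 = 73/192 = 0.380208… → 0.380.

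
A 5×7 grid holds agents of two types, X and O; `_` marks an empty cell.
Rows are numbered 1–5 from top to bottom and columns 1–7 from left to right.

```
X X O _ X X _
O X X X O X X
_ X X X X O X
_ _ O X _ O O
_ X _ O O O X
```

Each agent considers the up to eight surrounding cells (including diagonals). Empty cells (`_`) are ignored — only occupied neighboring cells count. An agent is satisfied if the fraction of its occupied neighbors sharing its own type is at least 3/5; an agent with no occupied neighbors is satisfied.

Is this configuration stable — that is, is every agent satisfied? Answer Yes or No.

Row 1: (1,1)X 2/3 ✓ · (1,2)X 3/5 ✓ · (1,3)O 0/4 ✗ · (1,5)X 3/4 ✓ · (1,6)X 3/4 ✓
Row 2: (2,1)O 0/4 ✗ · (2,2)X 5/7 ✓ · (2,3)X 6/7 ✓ · (2,4)X 5/7 ✓ · (2,5)O 1/7 ✗ · (2,6)X 5/7 ✓ · (2,7)X 3/4 ✓
Row 3: (3,2)X 3/5 ✓ · (3,3)X 6/7 ✓ · (3,4)X 5/7 ✓ · (3,5)X 4/7 ✗ · (3,6)O 3/7 ✗ · (3,7)X 2/5 ✗
Row 4: (4,3)O 1/6 ✗ · (4,4)X 3/6 ✗ · (4,6)O 4/7 ✗ · (4,7)O 3/5 ✓
Row 5: (5,2)X 0/1 ✗ · (5,4)O 2/3 ✓ · (5,5)O 3/4 ✓ · (5,6)O 3/4 ✓ · (5,7)X 0/3 ✗
For instance (1,3) has only 0/4 same-type neighbors, below 3/5.

No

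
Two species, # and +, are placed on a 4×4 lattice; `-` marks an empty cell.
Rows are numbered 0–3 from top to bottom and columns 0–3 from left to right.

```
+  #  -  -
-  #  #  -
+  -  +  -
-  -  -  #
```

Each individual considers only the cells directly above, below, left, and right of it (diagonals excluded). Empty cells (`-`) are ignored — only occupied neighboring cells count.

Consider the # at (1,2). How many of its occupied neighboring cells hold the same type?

1

Occupied neighbors of (1,2): (2,2)=+, (1,1)=#.
Same type (#): 1 of 2.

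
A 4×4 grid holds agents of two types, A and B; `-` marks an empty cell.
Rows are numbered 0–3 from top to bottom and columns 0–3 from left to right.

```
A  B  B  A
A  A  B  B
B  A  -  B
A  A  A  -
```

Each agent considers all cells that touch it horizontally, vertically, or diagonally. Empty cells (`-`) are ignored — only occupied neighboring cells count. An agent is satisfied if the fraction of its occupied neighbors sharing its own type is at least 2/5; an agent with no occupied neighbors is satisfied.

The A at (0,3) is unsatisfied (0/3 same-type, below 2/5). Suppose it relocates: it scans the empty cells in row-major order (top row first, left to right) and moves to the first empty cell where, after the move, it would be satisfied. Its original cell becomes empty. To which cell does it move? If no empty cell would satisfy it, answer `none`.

(2,2)

Vacating (0,3). Empty cells in order:
  (2,2): 4/7 same-type → satisfied — stop here.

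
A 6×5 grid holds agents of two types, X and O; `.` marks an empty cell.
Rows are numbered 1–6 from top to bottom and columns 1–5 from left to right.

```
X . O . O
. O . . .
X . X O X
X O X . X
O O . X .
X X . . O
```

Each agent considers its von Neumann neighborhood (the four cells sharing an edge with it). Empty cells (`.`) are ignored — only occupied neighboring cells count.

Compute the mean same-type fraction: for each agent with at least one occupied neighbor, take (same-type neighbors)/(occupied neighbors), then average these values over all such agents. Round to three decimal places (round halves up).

0.514

(1,1)X — no occupied neighbors
(1,3)O — no occupied neighbors
(1,5)O — no occupied neighbors
(2,2)O — no occupied neighbors
(3,1)X 1/1
(3,3)X 1/2
(3,4)O 0/2
(3,5)X 1/2
(4,1)X 1/3
(4,2)O 1/3
(4,3)X 1/2
(4,5)X 1/1
(5,1)O 1/3
(5,2)O 2/3
(5,4)X — no occupied neighbors
(6,1)X 1/2
(6,2)X 1/2
(6,5)O — no occupied neighbors
Sum over 12 agents: 1/1 + 1/2 + 0/2 + 1/2 + 1/3 + 1/3 + 1/2 + 1/1 + 1/3 + 2/3 + 1/2 + 1/2 = 37/6; mean = 37/6 ÷ 12 = 37/72 = 0.513888… → 0.514.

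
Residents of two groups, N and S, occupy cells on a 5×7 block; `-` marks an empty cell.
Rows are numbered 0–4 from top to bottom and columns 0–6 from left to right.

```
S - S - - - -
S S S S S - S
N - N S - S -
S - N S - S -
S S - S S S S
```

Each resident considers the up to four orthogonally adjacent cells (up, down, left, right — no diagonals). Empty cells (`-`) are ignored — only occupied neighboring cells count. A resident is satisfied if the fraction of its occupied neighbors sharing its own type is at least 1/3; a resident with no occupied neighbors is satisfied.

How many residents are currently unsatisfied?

1

(0,0)S 1/1 ok
(0,2)S 1/1 ok
(1,0)S 2/3 ok
(1,1)S 2/2 ok
(1,2)S 3/4 ok
(1,3)S 3/3 ok
(1,4)S 1/1 ok
(1,6)S 0/0 ok
(2,0)N 0/2 unhappy
(2,2)N 1/3 ok
(2,3)S 2/3 ok
(2,5)S 1/1 ok
(3,0)S 1/2 ok
(3,2)N 1/2 ok
(3,3)S 2/3 ok
(3,5)S 2/2 ok
(4,0)S 2/2 ok
(4,1)S 1/1 ok
(4,3)S 2/2 ok
(4,4)S 2/2 ok
(4,5)S 3/3 ok
(4,6)S 1/1 ok
Unsatisfied: (2,0) — 1 in total.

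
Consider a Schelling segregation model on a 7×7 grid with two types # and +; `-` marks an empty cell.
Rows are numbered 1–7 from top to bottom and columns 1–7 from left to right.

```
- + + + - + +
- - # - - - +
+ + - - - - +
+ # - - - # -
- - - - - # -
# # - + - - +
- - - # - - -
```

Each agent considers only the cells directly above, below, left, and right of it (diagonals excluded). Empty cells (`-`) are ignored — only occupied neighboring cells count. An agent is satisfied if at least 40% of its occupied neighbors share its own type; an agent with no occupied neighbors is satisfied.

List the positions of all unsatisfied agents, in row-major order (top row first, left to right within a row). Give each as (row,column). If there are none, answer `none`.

(2,3), (4,2), (6,4), (7,4)

Row 1: (1,2)+ 1/1 ✓ · (1,3)+ 2/3 ✓ · (1,4)+ 1/1 ✓ · (1,6)+ 1/1 ✓ · (1,7)+ 2/2 ✓
Row 2: (2,3)# 0/1 ✗ · (2,7)+ 2/2 ✓
Row 3: (3,1)+ 2/2 ✓ · (3,2)+ 1/2 ✓ · (3,7)+ 1/1 ✓
Row 4: (4,1)+ 1/2 ✓ · (4,2)# 0/2 ✗ · (4,6)# 1/1 ✓
Row 5: (5,6)# 1/1 ✓
Row 6: (6,1)# 1/1 ✓ · (6,2)# 1/1 ✓ · (6,4)+ 0/1 ✗ · (6,7)+ 0/0 ✓
Row 7: (7,4)# 0/1 ✗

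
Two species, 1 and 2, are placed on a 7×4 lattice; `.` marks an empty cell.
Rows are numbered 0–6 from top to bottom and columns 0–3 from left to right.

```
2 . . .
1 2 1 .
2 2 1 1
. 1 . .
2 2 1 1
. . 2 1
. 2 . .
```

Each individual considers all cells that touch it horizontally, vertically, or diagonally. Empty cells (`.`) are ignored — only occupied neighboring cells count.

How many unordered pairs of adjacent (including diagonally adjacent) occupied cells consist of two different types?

Scan each occupied cell's neighbors to the right and below (and the two forward diagonals) so each pair is counted once.
From row 0: 1 unlike of 2 pairs (running 1/2).
From row 1: 6 unlike of 10 pairs (running 7/12).
From row 2: 3 unlike of 6 pairs (running 10/18).
From row 3: 2 unlike of 3 pairs (running 12/21).
From row 4: 3 unlike of 8 pairs (running 15/29).
From row 5: 1 unlike of 2 pairs (running 16/31).
Total adjacent occupied pairs: 31; unlike-type pairs: 16.

16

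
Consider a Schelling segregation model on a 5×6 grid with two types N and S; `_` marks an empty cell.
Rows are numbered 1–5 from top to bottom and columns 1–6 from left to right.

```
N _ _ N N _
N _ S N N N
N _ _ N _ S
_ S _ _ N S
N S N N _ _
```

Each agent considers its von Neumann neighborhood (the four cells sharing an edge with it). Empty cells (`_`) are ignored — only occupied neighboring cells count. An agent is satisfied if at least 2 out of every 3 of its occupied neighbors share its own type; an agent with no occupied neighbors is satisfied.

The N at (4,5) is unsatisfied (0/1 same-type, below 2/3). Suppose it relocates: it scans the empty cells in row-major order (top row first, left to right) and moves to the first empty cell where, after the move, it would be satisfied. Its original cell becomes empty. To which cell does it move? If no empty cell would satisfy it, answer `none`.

(1,2)

Vacating (4,5). Empty cells in order:
  (1,2): 1/1 same-type → satisfied — stop here.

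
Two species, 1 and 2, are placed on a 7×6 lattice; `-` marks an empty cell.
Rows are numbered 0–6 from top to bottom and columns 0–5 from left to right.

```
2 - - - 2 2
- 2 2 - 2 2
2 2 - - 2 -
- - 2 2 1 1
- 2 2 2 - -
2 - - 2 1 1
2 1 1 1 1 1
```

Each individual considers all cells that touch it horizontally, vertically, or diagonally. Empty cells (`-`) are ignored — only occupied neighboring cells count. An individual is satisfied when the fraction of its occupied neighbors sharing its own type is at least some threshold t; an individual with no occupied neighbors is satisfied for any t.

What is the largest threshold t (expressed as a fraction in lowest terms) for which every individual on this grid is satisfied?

1/4

Row 0: (0,0)2 1/1 · (0,4)2 3/3 · (0,5)2 3/3
Row 1: (1,1)2 4/4 · (1,2)2 2/2 · (1,4)2 4/4 · (1,5)2 4/4
Row 2: (2,0)2 2/2 · (2,1)2 4/4 · (2,4)2 3/5
Row 3: (3,2)2 5/5 · (3,3)2 4/5 · (3,4)1 1/4 · (3,5)1 1/2
Row 4: (4,1)2 3/3 · (4,2)2 5/5 · (4,3)2 4/6
Row 5: (5,0)2 2/3 · (5,3)2 2/6 · (5,4)1 4/6 · (5,5)1 3/3
Row 6: (6,0)2 1/2 · (6,1)1 1/3 · (6,2)1 2/3 · (6,3)1 3/4 · (6,4)1 4/5 · (6,5)1 3/3
The smallest same-type fraction is 1/4 at (3,4), which reduces to 1/4. Any threshold above that leaves this individual unsatisfied.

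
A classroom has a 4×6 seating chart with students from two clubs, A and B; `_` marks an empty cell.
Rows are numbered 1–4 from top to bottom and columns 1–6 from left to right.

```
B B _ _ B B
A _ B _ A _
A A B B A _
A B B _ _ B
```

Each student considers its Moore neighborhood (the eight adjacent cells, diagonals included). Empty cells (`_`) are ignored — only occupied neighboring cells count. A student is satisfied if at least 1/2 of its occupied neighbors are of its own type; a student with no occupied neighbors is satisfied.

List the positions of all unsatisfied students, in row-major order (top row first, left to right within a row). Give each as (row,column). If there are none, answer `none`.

(1,1)B 1/2 satisfied
(1,2)B 2/3 satisfied
(1,5)B 1/2 satisfied
(1,6)B 1/2 satisfied
(2,1)A 2/4 satisfied
(2,3)B 3/4 satisfied
(2,5)A 1/4 not
(3,1)A 3/4 satisfied
(3,2)A 3/7 not
(3,3)B 4/5 satisfied
(3,4)B 3/5 satisfied
(3,5)A 1/3 not
(4,1)A 2/3 satisfied
(4,2)B 2/5 not
(4,3)B 3/4 satisfied
(4,6)B 0/1 not

(2,5), (3,2), (3,5), (4,2), (4,6)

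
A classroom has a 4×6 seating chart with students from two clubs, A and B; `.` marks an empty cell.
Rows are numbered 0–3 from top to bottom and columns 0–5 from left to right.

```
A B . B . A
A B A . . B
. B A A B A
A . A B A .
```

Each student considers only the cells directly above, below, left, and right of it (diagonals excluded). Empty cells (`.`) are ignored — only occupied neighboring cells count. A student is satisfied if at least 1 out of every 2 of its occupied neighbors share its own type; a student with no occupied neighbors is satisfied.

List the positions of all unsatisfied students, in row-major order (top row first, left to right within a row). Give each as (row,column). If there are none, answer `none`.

Row 0: (0,0)A 1/2 satisfied · (0,1)B 1/2 satisfied · (0,3)B 0/0 satisfied · (0,5)A 0/1 not
Row 1: (1,0)A 1/2 satisfied · (1,1)B 2/4 satisfied · (1,2)A 1/2 satisfied · (1,5)B 0/2 not
Row 2: (2,1)B 1/2 satisfied · (2,2)A 3/4 satisfied · (2,3)A 1/3 not · (2,4)B 0/3 not · (2,5)A 0/2 not
Row 3: (3,0)A 0/0 satisfied · (3,2)A 1/2 satisfied · (3,3)B 0/3 not · (3,4)A 0/2 not

(0,5), (1,5), (2,3), (2,4), (2,5), (3,3), (3,4)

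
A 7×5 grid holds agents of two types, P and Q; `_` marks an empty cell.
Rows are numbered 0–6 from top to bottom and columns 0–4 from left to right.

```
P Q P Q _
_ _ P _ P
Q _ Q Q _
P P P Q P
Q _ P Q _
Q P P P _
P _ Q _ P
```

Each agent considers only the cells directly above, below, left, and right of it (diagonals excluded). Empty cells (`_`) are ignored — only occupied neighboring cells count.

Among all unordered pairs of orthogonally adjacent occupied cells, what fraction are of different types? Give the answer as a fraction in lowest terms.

14/25

Scan each occupied cell's neighbors to the right and below so each pair is counted once.
Row 0: P(0,0)–Q(0,1)≠ Q(0,1)–P(0,2)≠ P(0,2)–Q(0,3)≠ P(0,2)–P(1,2)=  → 3/4 unlike.
Row 1: P(1,2)–Q(2,2)≠  → 1/1 unlike.
Row 2: Q(2,0)–P(3,0)≠ Q(2,2)–Q(2,3)= Q(2,2)–P(3,2)≠ Q(2,3)–Q(3,3)=  → 2/4 unlike.
Row 3: P(3,0)–P(3,1)= P(3,0)–Q(4,0)≠ P(3,1)–P(3,2)= P(3,2)–Q(3,3)≠ P(3,2)–P(4,2)= Q(3,3)–P(3,4)≠ Q(3,3)–Q(4,3)=  → 3/7 unlike.
Row 4: Q(4,0)–Q(5,0)= P(4,2)–Q(4,3)≠ P(4,2)–P(5,2)= Q(4,3)–P(5,3)≠  → 2/4 unlike.
Row 5: Q(5,0)–P(5,1)≠ Q(5,0)–P(6,0)≠ P(5,1)–P(5,2)= P(5,2)–P(5,3)= P(5,2)–Q(6,2)≠  → 3/5 unlike.
Total adjacent occupied pairs: 25; unlike-type pairs: 14.
14/25 is already in lowest terms.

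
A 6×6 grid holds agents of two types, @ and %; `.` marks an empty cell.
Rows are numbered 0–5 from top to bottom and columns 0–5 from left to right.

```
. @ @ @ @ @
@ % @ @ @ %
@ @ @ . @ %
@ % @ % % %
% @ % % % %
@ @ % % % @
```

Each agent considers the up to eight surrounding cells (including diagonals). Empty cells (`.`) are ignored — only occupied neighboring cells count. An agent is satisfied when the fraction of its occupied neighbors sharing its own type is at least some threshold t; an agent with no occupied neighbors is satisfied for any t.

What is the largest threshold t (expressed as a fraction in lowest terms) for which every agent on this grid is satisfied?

(0,1)@ 3/4
(0,2)@ 4/5
(0,3)@ 5/5
(0,4)@ 4/5
(0,5)@ 2/3
(1,0)@ 3/4
(1,1)% 0/7
(1,2)@ 6/7
(1,3)@ 7/7
(1,4)@ 5/7
(1,5)% 1/5
(2,0)@ 3/5
(2,1)@ 6/8
(2,2)@ 4/7
(2,4)@ 2/7
(2,5)% 3/5
(3,0)@ 3/5
(3,1)% 2/8
(3,2)@ 3/7
(3,3)% 4/7
(3,4)% 6/7
(3,5)% 4/5
(4,0)% 1/5
(4,1)@ 4/8
(4,2)% 5/8
(4,3)% 7/8
(4,4)% 7/8
(4,5)% 4/5
(5,0)@ 2/3
(5,1)@ 2/5
(5,2)% 3/5
(5,3)% 5/5
(5,4)% 4/5
(5,5)@ 0/3
The smallest same-type fraction is 0/7 at (1,1), which reduces to 0/1. Any threshold above that leaves this agent unsatisfied.

0/1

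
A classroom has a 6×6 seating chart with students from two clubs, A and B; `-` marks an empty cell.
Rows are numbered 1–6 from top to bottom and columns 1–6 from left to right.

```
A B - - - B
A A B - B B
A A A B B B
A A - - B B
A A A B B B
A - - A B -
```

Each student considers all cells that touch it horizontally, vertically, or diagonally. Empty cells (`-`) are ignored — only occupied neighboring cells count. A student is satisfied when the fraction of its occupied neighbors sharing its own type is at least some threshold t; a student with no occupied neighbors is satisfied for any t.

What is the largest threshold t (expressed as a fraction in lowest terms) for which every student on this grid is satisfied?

1/4

(1,1)A 2/3
(1,2)B 1/4
(1,6)B 2/2
(2,1)A 4/5
(2,2)A 5/7
(2,3)B 2/5
(2,5)B 5/5
(2,6)B 4/4
(3,1)A 5/5
(3,2)A 6/7
(3,3)A 3/5
(3,4)B 4/5
(3,5)B 6/6
(3,6)B 5/5
(4,1)A 5/5
(4,2)A 7/7
(4,5)B 7/7
(4,6)B 5/5
(5,1)A 4/4
(5,2)A 5/5
(5,3)A 3/4
(5,4)B 3/5
(5,5)B 5/6
(5,6)B 4/4
(6,1)A 2/2
(6,4)A 1/4
(6,5)B 3/4
The smallest same-type fraction is 1/4 at (1,2), which reduces to 1/4. Any threshold above that leaves this student unsatisfied.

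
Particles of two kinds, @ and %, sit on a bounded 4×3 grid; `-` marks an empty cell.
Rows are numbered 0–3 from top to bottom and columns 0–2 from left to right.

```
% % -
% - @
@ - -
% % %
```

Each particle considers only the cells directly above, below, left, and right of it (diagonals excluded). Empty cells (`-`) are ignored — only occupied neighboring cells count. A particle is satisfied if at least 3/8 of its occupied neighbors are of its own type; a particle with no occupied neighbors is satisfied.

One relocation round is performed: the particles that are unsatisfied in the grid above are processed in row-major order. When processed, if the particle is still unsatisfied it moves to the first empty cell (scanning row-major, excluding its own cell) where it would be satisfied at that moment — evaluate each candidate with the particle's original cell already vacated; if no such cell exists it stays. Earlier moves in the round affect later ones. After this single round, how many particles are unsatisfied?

Initially unsatisfied (in order): (2,0).
  (2,0) → (0,2).
Resulting grid:
% % @
% - @
- - -
% % %
All satisfied now.

0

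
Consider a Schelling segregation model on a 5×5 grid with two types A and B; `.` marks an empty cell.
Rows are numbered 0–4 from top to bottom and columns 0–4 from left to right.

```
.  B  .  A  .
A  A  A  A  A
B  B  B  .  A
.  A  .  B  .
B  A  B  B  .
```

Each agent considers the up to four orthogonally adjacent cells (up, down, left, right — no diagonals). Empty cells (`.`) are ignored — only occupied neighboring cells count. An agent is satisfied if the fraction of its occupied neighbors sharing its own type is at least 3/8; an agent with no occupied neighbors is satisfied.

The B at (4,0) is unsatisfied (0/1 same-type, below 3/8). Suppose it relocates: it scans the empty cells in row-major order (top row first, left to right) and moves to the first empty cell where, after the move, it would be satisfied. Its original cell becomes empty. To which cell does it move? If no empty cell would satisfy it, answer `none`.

(0,0)

Vacating (4,0). Empty cells in order:
  (0,0): 1/2 same-type → satisfied — stop here.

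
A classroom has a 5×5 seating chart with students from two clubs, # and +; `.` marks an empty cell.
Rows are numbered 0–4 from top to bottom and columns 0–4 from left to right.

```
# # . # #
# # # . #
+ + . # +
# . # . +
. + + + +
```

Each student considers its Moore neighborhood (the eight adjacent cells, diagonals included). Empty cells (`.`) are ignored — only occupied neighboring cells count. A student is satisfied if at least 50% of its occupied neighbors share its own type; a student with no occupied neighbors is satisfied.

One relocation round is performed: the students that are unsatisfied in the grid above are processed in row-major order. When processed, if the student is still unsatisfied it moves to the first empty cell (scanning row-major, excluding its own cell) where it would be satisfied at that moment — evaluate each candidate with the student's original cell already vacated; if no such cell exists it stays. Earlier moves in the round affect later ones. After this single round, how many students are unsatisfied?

Initially unsatisfied (in order): (2,0), (2,1), (2,4), (3,0), (3,2), (4,1).
  (2,0) → (3,1).
  (2,1) → (3,3).
  (2,4): now satisfied by earlier moves; stays.
  (3,0) → (0,2).
  (3,2) → (1,3).
  (4,1): now satisfied by earlier moves; stays.
Resulting grid:
# # # # #
# # # # #
. . . # +
. + . + +
. + + + +
Unsatisfied now: (2,4).

1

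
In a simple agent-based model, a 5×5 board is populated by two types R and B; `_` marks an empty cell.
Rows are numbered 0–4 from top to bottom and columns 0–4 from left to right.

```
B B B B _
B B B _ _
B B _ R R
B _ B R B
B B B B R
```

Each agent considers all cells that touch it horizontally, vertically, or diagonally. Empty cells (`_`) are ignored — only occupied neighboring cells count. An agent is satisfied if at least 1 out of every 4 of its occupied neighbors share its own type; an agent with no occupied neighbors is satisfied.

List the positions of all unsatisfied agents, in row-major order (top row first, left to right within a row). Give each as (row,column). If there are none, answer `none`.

Row 0: (0,0)B 3/3 ok · (0,1)B 5/5 ok · (0,2)B 4/4 ok · (0,3)B 2/2 ok
Row 1: (1,0)B 5/5 ok · (1,1)B 7/7 ok · (1,2)B 5/6 ok
Row 2: (2,0)B 4/4 ok · (2,1)B 6/6 ok · (2,3)R 2/5 ok · (2,4)R 2/3 ok
Row 3: (3,0)B 4/4 ok · (3,2)B 4/6 ok · (3,3)R 3/7 ok · (3,4)B 1/5 unhappy
Row 4: (4,0)B 2/2 ok · (4,1)B 4/4 ok · (4,2)B 3/4 ok · (4,3)B 3/5 ok · (4,4)R 1/3 ok

(3,4)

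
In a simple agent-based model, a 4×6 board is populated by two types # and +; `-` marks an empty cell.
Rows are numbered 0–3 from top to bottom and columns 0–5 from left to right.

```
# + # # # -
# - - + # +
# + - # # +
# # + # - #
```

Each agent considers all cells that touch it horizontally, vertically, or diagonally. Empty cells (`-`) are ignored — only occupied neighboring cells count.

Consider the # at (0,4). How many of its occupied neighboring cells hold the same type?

Occupied neighbors of (0,4): (0,3)=#, (1,3)=+, (1,4)=#, (1,5)=+.
Same type (#): 2 of 4.

2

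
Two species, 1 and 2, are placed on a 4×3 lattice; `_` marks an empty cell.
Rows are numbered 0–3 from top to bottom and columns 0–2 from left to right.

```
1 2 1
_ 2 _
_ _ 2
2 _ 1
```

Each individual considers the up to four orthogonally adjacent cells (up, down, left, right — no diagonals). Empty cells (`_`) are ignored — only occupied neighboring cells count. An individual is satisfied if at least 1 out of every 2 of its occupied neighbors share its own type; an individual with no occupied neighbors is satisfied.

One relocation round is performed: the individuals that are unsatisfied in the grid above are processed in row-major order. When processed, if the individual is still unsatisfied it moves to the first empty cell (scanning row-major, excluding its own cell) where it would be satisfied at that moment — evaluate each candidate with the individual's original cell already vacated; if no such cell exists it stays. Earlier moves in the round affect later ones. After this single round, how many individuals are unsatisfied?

2

Initially unsatisfied (in order): (0,0), (0,1), (0,2), (2,2), (3,2).
  (0,0) → (3,1).
  (0,1): now satisfied by earlier moves; stays.
  (0,2): no empty cell satisfies it; stays.
  (2,2) → (0,0).
  (3,2): now satisfied by earlier moves; stays.
Resulting grid:
2 2 1
_ 2 _
_ _ _
2 1 1
Unsatisfied now: (0,2), (3,0).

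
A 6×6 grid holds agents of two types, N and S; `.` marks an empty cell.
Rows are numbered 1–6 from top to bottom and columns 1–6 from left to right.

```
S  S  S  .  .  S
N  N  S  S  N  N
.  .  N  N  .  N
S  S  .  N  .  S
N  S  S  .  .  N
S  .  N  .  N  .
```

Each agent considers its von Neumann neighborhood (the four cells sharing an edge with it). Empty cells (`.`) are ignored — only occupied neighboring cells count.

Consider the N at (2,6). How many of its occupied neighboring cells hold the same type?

Occupied neighbors of (2,6): (1,6)=S, (3,6)=N, (2,5)=N.
Same type (N): 2 of 3.

2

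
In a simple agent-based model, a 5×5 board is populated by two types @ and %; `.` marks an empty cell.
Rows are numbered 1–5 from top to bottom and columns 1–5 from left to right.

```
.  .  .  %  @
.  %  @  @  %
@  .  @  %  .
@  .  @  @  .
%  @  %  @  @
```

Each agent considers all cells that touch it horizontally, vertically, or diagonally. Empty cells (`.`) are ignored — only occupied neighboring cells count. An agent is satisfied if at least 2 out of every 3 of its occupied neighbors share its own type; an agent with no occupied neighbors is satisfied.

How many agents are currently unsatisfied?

11

(1,4)% 1/4 not
(1,5)@ 1/3 not
(2,2)% 0/3 not
(2,3)@ 2/5 not
(2,4)@ 3/6 not
(2,5)% 2/4 not
(3,1)@ 1/2 not
(3,3)@ 4/6 satisfied
(3,4)% 1/6 not
(4,1)@ 2/3 satisfied
(4,3)@ 4/6 satisfied
(4,4)@ 4/6 satisfied
(5,1)% 0/2 not
(5,2)@ 2/4 not
(5,3)% 0/4 not
(5,4)@ 3/4 satisfied
(5,5)@ 2/2 satisfied
Unsatisfied: (1,4), (1,5), (2,2), (2,3), (2,4), (2,5), (3,1), (3,4), (5,1), (5,2), (5,3) — 11 in total.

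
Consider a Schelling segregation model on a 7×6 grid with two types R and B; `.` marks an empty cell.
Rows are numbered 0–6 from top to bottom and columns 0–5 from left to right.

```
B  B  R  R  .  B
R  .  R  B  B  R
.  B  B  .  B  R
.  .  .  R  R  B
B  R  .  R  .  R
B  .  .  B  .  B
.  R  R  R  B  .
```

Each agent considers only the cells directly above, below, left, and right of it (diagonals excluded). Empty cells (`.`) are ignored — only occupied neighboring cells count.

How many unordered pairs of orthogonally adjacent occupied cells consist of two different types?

17

Scan each occupied cell's neighbors to the right and below so each pair is counted once.
Row 0: B(0,0)–B(0,1)= B(0,0)–R(1,0)≠ B(0,1)–R(0,2)≠ R(0,2)–R(0,3)= R(0,2)–R(1,2)= R(0,3)–B(1,3)≠ B(0,5)–R(1,5)≠  → 4/7 unlike.
Row 1: R(1,2)–B(1,3)≠ R(1,2)–B(2,2)≠ B(1,3)–B(1,4)= B(1,4)–R(1,5)≠ B(1,4)–B(2,4)= R(1,5)–R(2,5)=  → 3/6 unlike.
Row 2: B(2,1)–B(2,2)= B(2,4)–R(2,5)≠ B(2,4)–R(3,4)≠ R(2,5)–B(3,5)≠  → 3/4 unlike.
Row 3: R(3,3)–R(3,4)= R(3,3)–R(4,3)= R(3,4)–B(3,5)≠ B(3,5)–R(4,5)≠  → 2/4 unlike.
Row 4: B(4,0)–R(4,1)≠ B(4,0)–B(5,0)= R(4,3)–B(5,3)≠ R(4,5)–B(5,5)≠  → 3/4 unlike.
Row 5: B(5,3)–R(6,3)≠  → 1/1 unlike.
Row 6: R(6,1)–R(6,2)= R(6,2)–R(6,3)= R(6,3)–B(6,4)≠  → 1/3 unlike.
Total adjacent occupied pairs: 29; unlike-type pairs: 17.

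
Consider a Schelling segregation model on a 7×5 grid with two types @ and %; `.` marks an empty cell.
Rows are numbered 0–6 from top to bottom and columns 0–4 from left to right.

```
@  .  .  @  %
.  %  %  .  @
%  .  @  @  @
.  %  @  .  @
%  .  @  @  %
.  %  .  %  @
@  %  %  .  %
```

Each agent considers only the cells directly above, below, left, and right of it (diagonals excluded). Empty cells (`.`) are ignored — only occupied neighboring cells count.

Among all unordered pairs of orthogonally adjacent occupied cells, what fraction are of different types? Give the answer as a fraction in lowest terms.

11/21

Scan each occupied cell's neighbors to the right and below so each pair is counted once.
From row 0: 2 unlike of 2 pairs (running 2/2).
From row 1: 1 unlike of 3 pairs (running 3/5).
From row 2: 0 unlike of 4 pairs (running 3/9).
From row 3: 2 unlike of 3 pairs (running 5/12).
From row 4: 3 unlike of 4 pairs (running 8/16).
From row 5: 2 unlike of 3 pairs (running 10/19).
From row 6: 1 unlike of 2 pairs (running 11/21).
Total adjacent occupied pairs: 21; unlike-type pairs: 11.
11/21 is already in lowest terms.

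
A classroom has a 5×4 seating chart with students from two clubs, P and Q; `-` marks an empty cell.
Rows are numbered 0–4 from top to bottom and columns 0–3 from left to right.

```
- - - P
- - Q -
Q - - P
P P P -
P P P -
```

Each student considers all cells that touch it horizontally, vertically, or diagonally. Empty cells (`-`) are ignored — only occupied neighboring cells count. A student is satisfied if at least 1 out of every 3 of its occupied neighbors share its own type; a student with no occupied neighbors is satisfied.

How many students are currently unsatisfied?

3

(0,3)P 0/1 unhappy
(1,2)Q 0/2 unhappy
(2,0)Q 0/2 unhappy
(2,3)P 1/2 ok
(3,0)P 3/4 ok
(3,1)P 5/6 ok
(3,2)P 4/4 ok
(4,0)P 3/3 ok
(4,1)P 5/5 ok
(4,2)P 3/3 ok
Unsatisfied: (0,3), (1,2), (2,0) — 3 in total.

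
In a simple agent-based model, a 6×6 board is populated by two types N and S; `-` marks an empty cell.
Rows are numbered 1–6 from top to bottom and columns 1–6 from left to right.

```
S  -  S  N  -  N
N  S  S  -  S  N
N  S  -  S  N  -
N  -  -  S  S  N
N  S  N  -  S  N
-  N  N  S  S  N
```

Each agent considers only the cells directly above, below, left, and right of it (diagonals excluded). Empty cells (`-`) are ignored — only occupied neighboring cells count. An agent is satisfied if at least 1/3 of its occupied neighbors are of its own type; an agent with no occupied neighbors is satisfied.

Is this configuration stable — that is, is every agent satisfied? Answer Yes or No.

No

(1,1)S 0/1 not
(1,3)S 1/2 satisfied
(1,4)N 0/1 not
(1,6)N 1/1 satisfied
(2,1)N 1/3 satisfied
(2,2)S 2/3 satisfied
(2,3)S 2/2 satisfied
(2,5)S 0/2 not
(2,6)N 1/2 satisfied
(3,1)N 2/3 satisfied
(3,2)S 1/2 satisfied
(3,4)S 1/2 satisfied
(3,5)N 0/3 not
(4,1)N 2/2 satisfied
(4,4)S 2/2 satisfied
(4,5)S 2/4 satisfied
(4,6)N 1/2 satisfied
(5,1)N 1/2 satisfied
(5,2)S 0/3 not
(5,3)N 1/2 satisfied
(5,5)S 2/3 satisfied
(5,6)N 2/3 satisfied
(6,2)N 1/2 satisfied
(6,3)N 2/3 satisfied
(6,4)S 1/2 satisfied
(6,5)S 2/3 satisfied
(6,6)N 1/2 satisfied
For instance (1,1) has only 0/1 same-type neighbors, below 1/3.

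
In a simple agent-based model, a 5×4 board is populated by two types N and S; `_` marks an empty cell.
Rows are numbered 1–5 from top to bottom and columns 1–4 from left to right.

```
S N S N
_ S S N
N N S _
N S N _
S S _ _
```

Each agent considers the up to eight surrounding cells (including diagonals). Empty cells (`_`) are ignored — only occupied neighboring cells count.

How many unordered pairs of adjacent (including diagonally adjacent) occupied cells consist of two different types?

Scan each occupied cell's neighbors to the right and below (and the two forward diagonals) so each pair is counted once.
From row 1: 7 unlike of 11 pairs (running 7/11).
From row 2: 5 unlike of 8 pairs (running 12/19).
From row 3: 4 unlike of 9 pairs (running 16/28).
From row 4: 5 unlike of 7 pairs (running 21/35).
From row 5: 0 unlike of 1 pairs (running 21/36).
Total adjacent occupied pairs: 36; unlike-type pairs: 21.

21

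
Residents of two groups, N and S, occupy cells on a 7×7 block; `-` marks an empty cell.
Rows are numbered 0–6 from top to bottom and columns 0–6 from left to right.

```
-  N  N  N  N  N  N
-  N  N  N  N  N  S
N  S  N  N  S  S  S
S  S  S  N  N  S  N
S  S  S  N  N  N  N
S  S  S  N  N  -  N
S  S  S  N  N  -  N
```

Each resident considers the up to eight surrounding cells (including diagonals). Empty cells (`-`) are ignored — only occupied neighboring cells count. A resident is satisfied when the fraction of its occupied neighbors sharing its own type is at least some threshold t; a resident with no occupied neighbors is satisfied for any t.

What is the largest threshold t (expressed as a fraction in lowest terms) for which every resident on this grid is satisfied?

(0,1)N 3/3
(0,2)N 5/5
(0,3)N 5/5
(0,4)N 5/5
(0,5)N 4/5
(0,6)N 2/3
(1,1)N 5/6
(1,2)N 7/8
(1,3)N 7/8
(1,4)N 6/8
(1,5)N 4/8
(1,6)S 2/5
(2,0)N 1/4
(2,1)S 3/7
(2,2)N 5/8
(2,3)N 6/8
(2,4)S 2/8
(2,5)S 4/8
(2,6)S 3/5
(3,0)S 4/5
(3,1)S 6/8
(3,2)S 4/8
(3,3)N 5/8
(3,4)N 5/8
(3,5)S 3/8
(3,6)N 2/5
(4,0)S 5/5
(4,1)S 8/8
(4,2)S 5/8
(4,3)N 5/8
(4,4)N 6/7
(4,5)N 6/7
(4,6)N 3/4
(5,0)S 5/5
(5,1)S 8/8
(5,2)S 5/8
(5,3)N 5/8
(5,4)N 6/6
(5,6)N 3/3
(6,0)S 3/3
(6,1)S 5/5
(6,2)S 3/5
(6,3)N 3/5
(6,4)N 3/3
(6,6)N 1/1
The smallest same-type fraction is 1/4 at (2,0), which reduces to 1/4. Any threshold above that leaves this resident unsatisfied.

1/4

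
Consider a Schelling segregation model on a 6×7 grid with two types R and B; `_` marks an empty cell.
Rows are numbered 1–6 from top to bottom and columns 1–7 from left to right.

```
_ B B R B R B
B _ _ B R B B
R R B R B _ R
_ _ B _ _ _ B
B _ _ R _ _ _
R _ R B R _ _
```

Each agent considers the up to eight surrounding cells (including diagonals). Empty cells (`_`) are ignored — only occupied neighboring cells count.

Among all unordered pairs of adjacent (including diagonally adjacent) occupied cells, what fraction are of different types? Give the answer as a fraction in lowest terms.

3/5

Scan each occupied cell's neighbors to the right and below (and the two forward diagonals) so each pair is counted once.
Row 1: B(1,2)–B(1,3)= B(1,2)–B(2,1)= B(1,3)–R(1,4)≠ B(1,3)–B(2,4)= R(1,4)–B(1,5)≠ R(1,4)–B(2,4)≠ R(1,4)–R(2,5)= B(1,5)–R(1,6)≠ B(1,5)–R(2,5)≠ B(1,5)–B(2,6)= B(1,5)–B(2,4)= R(1,6)–B(1,7)≠ R(1,6)–B(2,6)≠ R(1,6)–B(2,7)≠ R(1,6)–R(2,5)= B(1,7)–B(2,7)= B(1,7)–B(2,6)=  → 8/17 unlike.
Row 2: B(2,1)–R(3,1)≠ B(2,1)–R(3,2)≠ B(2,4)–R(2,5)≠ B(2,4)–R(3,4)≠ B(2,4)–B(3,5)= B(2,4)–B(3,3)= R(2,5)–B(2,6)≠ R(2,5)–B(3,5)≠ R(2,5)–R(3,4)= B(2,6)–B(2,7)= B(2,6)–R(3,7)≠ B(2,6)–B(3,5)= B(2,7)–R(3,7)≠  → 8/13 unlike.
Row 3: R(3,1)–R(3,2)= R(3,2)–B(3,3)≠ R(3,2)–B(4,3)≠ B(3,3)–R(3,4)≠ B(3,3)–B(4,3)= R(3,4)–B(3,5)≠ R(3,4)–B(4,3)≠ R(3,7)–B(4,7)≠  → 6/8 unlike.
Row 4: B(4,3)–R(5,4)≠  → 1/1 unlike.
Row 5: B(5,1)–R(6,1)≠ R(5,4)–B(6,4)≠ R(5,4)–R(6,5)= R(5,4)–R(6,3)=  → 2/4 unlike.
Row 6: R(6,3)–B(6,4)≠ B(6,4)–R(6,5)≠  → 2/2 unlike.
Total adjacent occupied pairs: 45; unlike-type pairs: 27.
27/45 reduces to 3/5.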